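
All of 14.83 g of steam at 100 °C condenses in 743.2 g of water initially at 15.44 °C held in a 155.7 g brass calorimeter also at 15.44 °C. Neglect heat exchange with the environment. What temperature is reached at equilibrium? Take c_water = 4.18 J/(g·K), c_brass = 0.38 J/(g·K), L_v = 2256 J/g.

Sum of m c ΔT and latent-heat terms is zero:
latent heat released on condensation: 14.83×2256 = 33456; condensed water 100 °C→T: 61.99(T − 100); original water: 3106.6(T − 15.44); cup: 59.17(T − 15.44)
3227.7 T = 33456 + 6198.9 + 48879 = 88534
T ≈ 27.43 °C, under the boiling point, so the assumption holds.

T_f ≈ 27.4 °C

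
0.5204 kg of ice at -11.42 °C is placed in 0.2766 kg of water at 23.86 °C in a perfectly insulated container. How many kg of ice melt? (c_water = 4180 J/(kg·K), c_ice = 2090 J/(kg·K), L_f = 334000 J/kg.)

Water can give up m c ΔT = 0.2766×4180×23.86 = 27587 J before reaching 0 °C.
Of that, 0.5204×2090×11.42 = 12421 J goes to bring the ice to 0 °C, leaving 15166 J.
To melt every bit of ice: 0.5204×334000 = 173814 J.
That's not enough to melt it all — equilibrium is at 0 °C with ice remaining.
m_melted×334000 = 15166  ⇒  m_melted ≈ 0.04541 kg.

m_melted ≈ 0.0454 kg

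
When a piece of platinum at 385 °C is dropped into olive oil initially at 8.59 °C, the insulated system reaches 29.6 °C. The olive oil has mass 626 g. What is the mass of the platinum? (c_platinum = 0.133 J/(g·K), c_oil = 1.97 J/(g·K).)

Heat gained plus heat lost sum to zero:
m×0.133×(29.6 − 385) + 626×1.97×(29.6 − 8.59) = 0
-47.27 m = -25910
m = -25910/-47.27 ≈ 548.1 g

m ≈ 548 g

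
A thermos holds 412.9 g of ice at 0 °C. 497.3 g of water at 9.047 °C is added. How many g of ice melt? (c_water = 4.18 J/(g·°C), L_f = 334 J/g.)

m_melted ≈ 56.3 g

Water can give up m c ΔT = 497.3·4.18·9.047 = 18806 J before reaching 0 °C.
Fully melting the ice requires m_ice L_f = 412.9·334 = 137909 J.
Since 18806 < 137909 J, not all the ice melts; equilibrium is at 0 °C.
m_melt = 18806 / L_f = 56.31 g.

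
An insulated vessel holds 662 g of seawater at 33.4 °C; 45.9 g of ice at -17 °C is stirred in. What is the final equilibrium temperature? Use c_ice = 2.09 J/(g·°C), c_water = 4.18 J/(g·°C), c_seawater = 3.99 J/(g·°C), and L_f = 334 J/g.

Conservation of energy gives ΣQ = 0:
warm ice to 0 °C: 45.9×2.09×(0 − (-17)) = 1630.8
  fusion: m_ice L_f = 45.9×334 = 15331
  warm the meltwater: 191.86 T
  seawater: 2641.4(T − 33.4)
2833.2 T = 88222 − 16961 = 71261
T ≈ 25.15 °C — above 0 °C, consistent with complete melting.

T_f ≈ 25.2 °C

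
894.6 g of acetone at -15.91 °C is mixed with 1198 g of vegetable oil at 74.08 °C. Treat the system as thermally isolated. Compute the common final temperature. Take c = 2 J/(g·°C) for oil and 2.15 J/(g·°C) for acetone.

T_f ≈ 34.0 °C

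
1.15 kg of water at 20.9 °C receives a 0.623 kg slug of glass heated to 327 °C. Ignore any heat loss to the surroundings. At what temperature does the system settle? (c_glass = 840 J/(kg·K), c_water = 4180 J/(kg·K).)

T_f ≈ 51.0 °C

Heat lost by the glass equals heat gained by the water:
0.623·840·(327 − T) = 1.15·4180·(T − 20.9)
523.32(327 − T) = 4807(T − 20.9)
5330.3 T = 271592  ⇒  T ≈ 50.95 °C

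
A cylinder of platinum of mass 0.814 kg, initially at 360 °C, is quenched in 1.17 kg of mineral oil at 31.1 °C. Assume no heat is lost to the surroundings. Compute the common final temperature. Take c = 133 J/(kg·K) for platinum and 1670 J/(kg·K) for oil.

T_f ≈ 48.4 °C

Heat lost by the platinum equals heat gained by the oil:
0.814*133*(360 − T) = 1.17*1670*(T − 31.1)
108.26(360 − T) = 1953.9(T − 31.1)
2062.2 T = 99741  ⇒  T ≈ 48.37 °C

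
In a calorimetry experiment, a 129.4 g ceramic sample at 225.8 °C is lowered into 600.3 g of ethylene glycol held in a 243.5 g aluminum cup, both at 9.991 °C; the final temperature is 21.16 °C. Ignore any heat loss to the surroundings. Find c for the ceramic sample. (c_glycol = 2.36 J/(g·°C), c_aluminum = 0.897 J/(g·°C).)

Conservation of energy gives ΣQ = 0:
129.4·c·(21.16 − 225.8) + 600.3·2.36·(21.16 − 9.991) + 243.5·0.897·(21.16 − 9.991) = 0
-26480 c = -18263
c = -18263/-26480 ≈ 0.6897 J/(g·°C)

c ≈ 0.69 J/(g·°C)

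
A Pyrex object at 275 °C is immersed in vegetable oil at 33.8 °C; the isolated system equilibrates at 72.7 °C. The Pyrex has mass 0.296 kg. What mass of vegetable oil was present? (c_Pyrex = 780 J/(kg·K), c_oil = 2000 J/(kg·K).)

Conservation of energy gives ΣQ = 0:
0.296·780·(72.7 − 275) + m·2000·(72.7 − 33.8) = 0
77800 m = 46707
m = 46707/77800 ≈ 0.6003 kg

m ≈ 0.6 kg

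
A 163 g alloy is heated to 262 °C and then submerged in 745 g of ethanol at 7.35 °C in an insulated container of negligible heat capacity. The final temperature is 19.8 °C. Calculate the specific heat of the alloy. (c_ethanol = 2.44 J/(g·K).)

c ≈ 0.573 J/(g·K)

Heat lost by the alloy = heat gained by the ethanol:
163×c×(262 − 19.8) = 745×2.44×(19.8 − 7.35)
39479 c = 22632  ⇒  c ≈ 0.5733 J/(g·K)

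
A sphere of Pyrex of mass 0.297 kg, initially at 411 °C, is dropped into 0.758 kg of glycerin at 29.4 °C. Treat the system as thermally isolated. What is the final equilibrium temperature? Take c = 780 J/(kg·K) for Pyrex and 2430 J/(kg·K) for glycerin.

T_f ≈ 72.0 °C

Conservation of energy gives ΣQ = 0:
0.297×780×(T − 411) + 0.758×2430×(T − 29.4) = 0
231.66(T − 411) + 1841.9(T − 29.4) = 0
2073.6 T = 149365
T = 149365/2073.6 ≈ 72.03 °C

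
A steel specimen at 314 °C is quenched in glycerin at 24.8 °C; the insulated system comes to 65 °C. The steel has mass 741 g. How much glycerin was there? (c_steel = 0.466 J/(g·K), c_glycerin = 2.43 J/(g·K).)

Heat lost by the steel = heat gained by the glycerin:
741×0.466×(314 − 65) = m×2.43×(65 − 24.8)
97.69 m = 85981  ⇒  m ≈ 880.2 g

m ≈ 880 g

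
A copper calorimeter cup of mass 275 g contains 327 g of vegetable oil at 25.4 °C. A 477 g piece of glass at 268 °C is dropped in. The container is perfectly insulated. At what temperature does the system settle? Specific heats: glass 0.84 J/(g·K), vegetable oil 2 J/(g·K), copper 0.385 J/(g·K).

T_f ≈ 109.2 °C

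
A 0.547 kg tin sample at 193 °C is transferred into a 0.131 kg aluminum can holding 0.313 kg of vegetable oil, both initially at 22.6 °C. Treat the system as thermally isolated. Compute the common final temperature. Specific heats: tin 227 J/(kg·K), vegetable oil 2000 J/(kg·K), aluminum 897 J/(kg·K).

T_f ≈ 47.0 °C

Setting the total heat transfer to zero:
0.547*227*(T − 193) + 0.313*2000*(T − 22.6) + 0.131*897*(T − 22.6) = 0
124.17(T − 193) + 626(T − 22.6) + 117.51(T − 22.6) = 0
(124.17 + 626 + 117.51) T = 124.17*193 + 626*22.6 + 117.51*22.6
T = 40768/867.68 ≈ 46.99 °C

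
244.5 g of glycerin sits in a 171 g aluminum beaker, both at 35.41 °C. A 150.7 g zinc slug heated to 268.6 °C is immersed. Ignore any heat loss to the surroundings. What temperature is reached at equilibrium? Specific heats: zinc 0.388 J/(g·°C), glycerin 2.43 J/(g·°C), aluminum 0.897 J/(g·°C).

Setting the total heat transfer to zero:
150.7*0.388*(T − 268.6) + 244.5*2.43*(T − 35.41) + 171*0.897*(T − 35.41) = 0
58.47(T − 268.6) + 594.13(T − 35.41) + 153.39(T − 35.41) = 0
(58.47 + 594.13 + 153.39) T = 58.47*268.6 + 594.13*35.41 + 153.39*35.41
T = 42175 / 805.99 = 52.3 °C

T_f ≈ 52.3 °C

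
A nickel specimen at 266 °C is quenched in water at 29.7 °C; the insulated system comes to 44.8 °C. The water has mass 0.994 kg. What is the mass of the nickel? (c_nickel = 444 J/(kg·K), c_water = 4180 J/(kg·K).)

Let T be the final temperature. ΣQ_i = 0:
m·444·(44.8 − 266) + 0.994·4180·(44.8 − 29.7) = 0
-98213 m = -62739
m = -62739/-98213 ≈ 0.6388 kg

m ≈ 0.639 kg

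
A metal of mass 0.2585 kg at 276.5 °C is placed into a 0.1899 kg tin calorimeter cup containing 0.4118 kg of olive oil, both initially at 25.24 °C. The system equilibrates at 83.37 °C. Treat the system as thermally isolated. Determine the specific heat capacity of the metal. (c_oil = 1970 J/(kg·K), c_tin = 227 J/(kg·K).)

Conservation of energy gives ΣQ = 0:
0.2585·c·(83.37 − 276.5) + 0.4118·1970·(83.37 − 25.24) + 0.1899·227·(83.37 − 25.24) = 0
-49.92 c = -49664
c = -49664/-49.92 ≈ 994.8 J/(kg·K)

c ≈ 995 J/(kg·K)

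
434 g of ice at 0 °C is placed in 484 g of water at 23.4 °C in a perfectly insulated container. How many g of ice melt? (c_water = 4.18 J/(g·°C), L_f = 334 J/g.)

m_melted ≈ 142 g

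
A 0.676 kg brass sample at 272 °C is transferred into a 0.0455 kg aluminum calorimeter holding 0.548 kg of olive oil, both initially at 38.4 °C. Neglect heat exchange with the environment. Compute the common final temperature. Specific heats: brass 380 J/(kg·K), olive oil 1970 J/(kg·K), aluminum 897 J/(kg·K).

T_f ≈ 82.0 °C

Heat gained plus heat lost sum to zero:
0.676×380×(T − 272) + 0.548×1970×(T − 38.4) + 0.0455×897×(T − 38.4) = 0
(256.88 + 1079.6 + 40.81) T = 256.88×272 + 1079.6×38.4 + 40.81×38.4
T = 112894 / 1377.3 = 82 °C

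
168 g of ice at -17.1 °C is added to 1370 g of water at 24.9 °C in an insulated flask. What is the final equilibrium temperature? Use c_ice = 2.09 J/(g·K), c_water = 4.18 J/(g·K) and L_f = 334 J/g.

Setting the total heat transfer to zero:
warm ice to 0 °C: 168×2.09×(0 − (-17.1)) = 6004.2; fusion: m_ice L_f = 168×334 = 56112; meltwater 0→T: 168×4.18×T = 702.24 T; water: 5726.6(T − 24.9)
6428.8 T = 142592 − 62116 = 80476
T ≈ 12.52 °C. Since T > 0 °C, the all-ice-melts assumption holds.

T_f ≈ 12.5 °C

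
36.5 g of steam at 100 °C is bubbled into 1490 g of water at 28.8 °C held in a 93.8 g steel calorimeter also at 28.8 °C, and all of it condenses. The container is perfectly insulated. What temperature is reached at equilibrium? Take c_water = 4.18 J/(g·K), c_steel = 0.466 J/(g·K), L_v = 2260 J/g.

T_f ≈ 43.3 °C

Conservation of energy gives ΣQ = 0:
latent heat released on condensation: 36.5·2260 = 82490
  condensed water 100 °C→T: 152.57(T − 100)
  original water: 6228.2(T − 28.8)
  steel cup: 93.8·0.466·(T − 28.8) = 43.71(T − 28.8)
6424.5 T = 82490 + 15257 + 180631 = 278378
T ≈ 43.33 °C, under the boiling point, so the assumption holds.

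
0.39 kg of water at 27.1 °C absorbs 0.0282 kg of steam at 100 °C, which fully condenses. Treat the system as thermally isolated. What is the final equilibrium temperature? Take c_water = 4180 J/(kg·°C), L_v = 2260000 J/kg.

Net heat exchanged in the isolated system is zero:
condense steam: −0.0282·2260000 = −63732
  condensed water 100 °C→T: 117.88(T − 100)
  water warms: 0.39·4180·(T − 27.1) = 1630.2(T − 27.1)
1748.1 T = 63732 + 11788 + 44178 = 119698
T ≈ 68.47 °C — below 100 °C, confirming all the steam condensed.

T_f ≈ 68.5 °C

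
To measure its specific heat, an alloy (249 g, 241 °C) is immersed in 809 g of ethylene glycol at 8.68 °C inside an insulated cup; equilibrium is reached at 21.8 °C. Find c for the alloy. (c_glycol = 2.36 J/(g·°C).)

Heat gained plus heat lost sum to zero:
249×c×(21.8 − 241) + 809×2.36×(21.8 − 8.68) = 0
-54581 c = -25049
c = -25049/-54581 ≈ 0.4589 J/(g·°C)

c ≈ 0.459 J/(g·°C)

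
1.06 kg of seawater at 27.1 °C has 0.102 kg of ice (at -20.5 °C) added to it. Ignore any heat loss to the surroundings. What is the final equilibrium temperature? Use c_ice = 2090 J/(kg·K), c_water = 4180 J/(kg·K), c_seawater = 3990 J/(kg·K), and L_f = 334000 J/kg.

Energy balance with sensible and latent terms:
ice -20.5→0 °C: 0.102×2090×20.5 = 4370.2
  fusion: m_ice L_f = 0.102×334000 = 34068
  meltwater 0→T: 0.102×4180×T = 426.36 T
  seawater: 4229.4(T − 27.1)
4655.8 T = 114617 − 38438 = 76179
T ≈ 16.36 °C (positive, so assuming full melt was valid).

T_f ≈ 16.4 °C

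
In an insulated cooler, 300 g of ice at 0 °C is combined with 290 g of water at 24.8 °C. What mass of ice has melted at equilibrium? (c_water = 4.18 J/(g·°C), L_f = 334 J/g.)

m_melted ≈ 90 g

Water can give up m c ΔT = 290·4.18·24.8 = 30063 J before reaching 0 °C.
To melt every bit of ice: 300·334 = 100200 J.
30063 J < 100200 J, so only part of the ice melts and the system sits at 0 °C.
m_melted·334 = 30063  ⇒  m_melted ≈ 90.01 g.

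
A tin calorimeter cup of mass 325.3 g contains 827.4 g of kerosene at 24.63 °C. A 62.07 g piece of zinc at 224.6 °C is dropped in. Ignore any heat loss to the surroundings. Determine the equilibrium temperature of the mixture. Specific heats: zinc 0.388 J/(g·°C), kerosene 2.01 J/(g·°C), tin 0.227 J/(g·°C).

T_f ≈ 27.4 °C

With ΣQ=0 the equilibrium temperature is the m·c-weighted mean:
T_f = (24.08×224.6 + 1663.1×24.63 + 73.84×24.63) / (24.08 + 1663.1 + 73.84)
    = 48189 / 1761 ≈ 27.36 °C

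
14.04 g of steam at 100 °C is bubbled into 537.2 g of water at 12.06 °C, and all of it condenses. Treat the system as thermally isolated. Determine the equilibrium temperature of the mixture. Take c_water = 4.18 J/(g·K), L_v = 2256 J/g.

T_f ≈ 28.0 °C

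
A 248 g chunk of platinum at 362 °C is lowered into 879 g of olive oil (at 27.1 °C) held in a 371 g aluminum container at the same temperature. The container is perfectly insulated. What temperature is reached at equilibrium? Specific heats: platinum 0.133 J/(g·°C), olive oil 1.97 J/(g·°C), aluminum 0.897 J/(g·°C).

Taking heat into each body as positive, Σ m c ΔT = 0:
248·0.133·(T − 362) + 879·1.97·(T − 27.1) + 371·0.897·(T − 27.1) = 0
32.98(T − 362) + 1731.6(T − 27.1) + 332.79(T − 27.1) = 0
2097.4 T = 67886
T = 67886 / 2097.4 = 32.4 °C

T_f ≈ 32.4 °C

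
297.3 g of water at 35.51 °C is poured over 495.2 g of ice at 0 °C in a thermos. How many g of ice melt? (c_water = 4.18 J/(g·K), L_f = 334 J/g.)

m_melted ≈ 132 g

Cooling the water to 0 °C releases 297.3×4.18×35.51 = 44129 J.
Fully melting the ice requires m_ice L_f = 495.2×334 = 165397 J.
That's not enough to melt it all — equilibrium is at 0 °C with ice remaining.
m_melt = 44129 / L_f = 132.1 g.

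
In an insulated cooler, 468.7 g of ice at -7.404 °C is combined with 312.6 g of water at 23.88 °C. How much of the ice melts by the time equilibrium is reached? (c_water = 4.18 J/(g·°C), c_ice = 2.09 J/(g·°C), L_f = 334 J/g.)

Cooling the water to 0 °C releases 312.6·4.18·23.88 = 31203 J.
Of that, 468.7·2.09·7.404 = 7252.8 J goes to bring the ice to 0 °C, leaving 23950 J.
To melt every bit of ice: 468.7·334 = 156546 J.
That's not enough to melt it all — equilibrium is at 0 °C with ice remaining.
m_melt = 23950 / L_f = 71.71 g.

m_melted ≈ 71.7 g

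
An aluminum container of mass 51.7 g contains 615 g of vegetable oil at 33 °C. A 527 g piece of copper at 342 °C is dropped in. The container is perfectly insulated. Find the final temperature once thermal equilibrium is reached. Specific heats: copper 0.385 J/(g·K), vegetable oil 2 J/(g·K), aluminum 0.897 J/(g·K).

With ΣQ=0 the equilibrium temperature is the m·c-weighted mean:
T_f = (202.9×342 + 1230×33 + 46.37×33) / (202.9 + 1230 + 46.37)
    = 111510 / 1479.3 ≈ 75.38 °C

T_f ≈ 75.4 °C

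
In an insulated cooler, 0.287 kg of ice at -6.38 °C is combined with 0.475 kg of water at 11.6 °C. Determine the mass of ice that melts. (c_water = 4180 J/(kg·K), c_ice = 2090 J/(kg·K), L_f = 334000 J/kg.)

m_melted ≈ 0.0575 kg

Water can give up m c ΔT = 0.475×4180×11.6 = 23032 J before reaching 0 °C.
Warming the ice to 0 °C takes 0.287×2090×6.38 = 3826.9 J, leaving 19205 J for melting.
Melting all 0.287 kg of ice would need 0.287×334000 = 95858 J.
19205 J < 95858 J, so only part of the ice melts and the system sits at 0 °C.
Mass melted = 19205/334000 ≈ 0.0575 kg.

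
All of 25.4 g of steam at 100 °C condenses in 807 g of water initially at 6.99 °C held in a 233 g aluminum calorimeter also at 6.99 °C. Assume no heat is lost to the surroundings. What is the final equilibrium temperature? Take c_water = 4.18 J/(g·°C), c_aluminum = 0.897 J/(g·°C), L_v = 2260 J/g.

T_f ≈ 25.2 °C

Energy balance with sensible and latent terms:
latent heat released on condensation: 25.4·2260 = 57404
  condensate cools 100→T: 25.4·4.18·(T − 100) = 106.17(T − 100)
  water warms: 807·4.18·(T − 6.99) = 3373.3(T − 6.99)
  aluminum cup: 233·0.897·(T − 6.99) = 209(T − 6.99)
3688.4 T = 57404 + 10617 + 25040 = 93061
T ≈ 25.23 °C — below 100 °C, confirming all the steam condensed.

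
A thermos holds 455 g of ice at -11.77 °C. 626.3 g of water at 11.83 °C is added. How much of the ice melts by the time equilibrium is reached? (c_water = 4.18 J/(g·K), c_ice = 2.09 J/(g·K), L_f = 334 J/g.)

Heat available from the water dropping to 0 °C: 626.3×4.18×11.83 = 30970 J.
Of that, 455×2.09×11.77 = 11193 J goes to bring the ice to 0 °C, leaving 19777 J.
Fully melting the ice requires m_ice L_f = 455×334 = 151970 J.
Since 19777 < 151970 J, not all the ice melts; equilibrium is at 0 °C.
Mass melted = 19777/334 ≈ 59.21 g.

m_melted ≈ 59.2 g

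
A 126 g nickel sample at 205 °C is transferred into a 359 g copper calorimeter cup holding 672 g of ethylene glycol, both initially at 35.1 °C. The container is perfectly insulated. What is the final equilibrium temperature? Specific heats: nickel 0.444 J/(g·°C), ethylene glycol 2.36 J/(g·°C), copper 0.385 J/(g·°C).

T_f ≈ 40.4 °C

Net heat exchanged in the isolated system is zero:
126*0.444*(T − 205) + 672*2.36*(T − 35.1) + 359*0.385*(T − 35.1) = 0
55.94(T − 205) + 1585.9(T − 35.1) + 138.22(T − 35.1) = 0
(55.94 + 1585.9 + 138.22) T = 55.94*205 + 1585.9*35.1 + 138.22*35.1
T = 71986/1780.1 ≈ 40.44 °C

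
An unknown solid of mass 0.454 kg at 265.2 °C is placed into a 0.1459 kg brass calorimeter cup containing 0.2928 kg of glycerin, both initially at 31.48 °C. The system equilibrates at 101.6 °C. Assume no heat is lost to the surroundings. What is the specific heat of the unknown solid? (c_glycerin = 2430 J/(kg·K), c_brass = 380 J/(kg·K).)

c ≈ 724 J/(kg·K)

Energy conservation, ΣQ = 0:
0.454×c×(101.6 − 265.2) + 0.2928×2430×(101.6 − 31.48) + 0.1459×380×(101.6 − 31.48) = 0
-74.27 c = -53778
c = -53778/-74.27 ≈ 724 J/(kg·K)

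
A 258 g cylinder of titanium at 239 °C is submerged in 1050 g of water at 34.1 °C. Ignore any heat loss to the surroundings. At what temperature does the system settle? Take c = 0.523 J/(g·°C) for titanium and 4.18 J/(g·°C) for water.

T_f ≈ 40.2 °C

Let T be the final temperature. ΣQ_i = 0:
258·0.523·(T − 239) + 1050·4.18·(T − 34.1) = 0
134.93(T − 239) + 4389(T − 34.1) = 0
(134.93 + 4389) T = 134.93·239 + 4389·34.1
T ≈ 40.21 °C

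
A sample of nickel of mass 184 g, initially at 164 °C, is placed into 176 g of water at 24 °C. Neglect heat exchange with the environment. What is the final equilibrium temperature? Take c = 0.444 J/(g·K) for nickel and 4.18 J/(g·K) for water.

T_f ≈ 38.0 °C

Net heat exchanged in the isolated system is zero:
184·0.444·(T − 164) + 176·4.18·(T − 24) = 0
817.38 T = 31054
T = 31054/817.38 ≈ 37.99 °C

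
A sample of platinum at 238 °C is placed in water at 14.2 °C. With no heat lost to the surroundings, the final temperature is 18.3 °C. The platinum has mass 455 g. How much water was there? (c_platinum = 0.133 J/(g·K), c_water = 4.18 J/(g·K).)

m ≈ 776 g

Net heat exchanged in the isolated system is zero:
455×0.133×(18.3 − 238) + m×4.18×(18.3 − 14.2) = 0
17.14 m = 13295
m = 13295/17.14 ≈ 775.8 g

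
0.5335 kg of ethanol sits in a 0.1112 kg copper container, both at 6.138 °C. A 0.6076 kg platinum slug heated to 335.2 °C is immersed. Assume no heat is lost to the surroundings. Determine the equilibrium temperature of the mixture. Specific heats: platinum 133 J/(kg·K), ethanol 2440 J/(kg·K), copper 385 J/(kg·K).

Conservation of energy gives ΣQ = 0:
0.6076×133×(T − 335.2) + 0.5335×2440×(T − 6.138) + 0.1112×385×(T − 6.138) = 0
80.81(T − 335.2) + 1301.7(T − 6.138) + 42.81(T − 6.138) = 0
(80.81 + 1301.7 + 42.81) T = 80.81×335.2 + 1301.7×6.138 + 42.81×6.138
T ≈ 24.79 °C

T_f ≈ 24.8 °C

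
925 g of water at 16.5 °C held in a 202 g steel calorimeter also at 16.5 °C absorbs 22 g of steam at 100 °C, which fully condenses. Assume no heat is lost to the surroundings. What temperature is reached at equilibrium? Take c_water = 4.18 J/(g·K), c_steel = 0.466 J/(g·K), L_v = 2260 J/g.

T_f ≈ 30.7 °C

Taking heat into each body as positive, Σ m c ΔT = 0:
condense steam: −22·2260 = −49720; condensed water 100 °C→T: 91.96(T − 100); water warms: 925·4.18·(T − 16.5) = 3866.5(T − 16.5); cup: 94.13(T − 16.5)
4052.6 T = 49720 + 9196 + 65350 = 124266
T ≈ 30.66 °C, under the boiling point, so the assumption holds.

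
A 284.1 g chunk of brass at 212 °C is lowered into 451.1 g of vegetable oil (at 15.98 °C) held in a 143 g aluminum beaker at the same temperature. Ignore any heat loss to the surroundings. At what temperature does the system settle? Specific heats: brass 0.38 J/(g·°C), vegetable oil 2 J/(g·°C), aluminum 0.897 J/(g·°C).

Taking heat into each body as positive, Σ m c ΔT = 0:
284.1·0.38·(T − 212) + 451.1·2·(T − 15.98) + 143·0.897·(T − 15.98) = 0
107.96(T − 212) + 902.2(T − 15.98) + 128.27(T − 15.98) = 0
1138.4 T = 39354
T ≈ 34.57 °C

T_f ≈ 34.6 °C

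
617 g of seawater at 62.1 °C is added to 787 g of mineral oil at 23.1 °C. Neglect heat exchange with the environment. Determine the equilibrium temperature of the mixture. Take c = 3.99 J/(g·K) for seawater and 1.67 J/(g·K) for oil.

T_f ≈ 48.5 °C

Taking heat into each body as positive, Σ m c ΔT = 0:
617*3.99*(T − 62.1) + 787*1.67*(T − 23.1) = 0
(2461.8 + 1314.3) T = 2461.8*62.1 + 1314.3*23.1
T = 183240/3776.1 ≈ 48.53 °C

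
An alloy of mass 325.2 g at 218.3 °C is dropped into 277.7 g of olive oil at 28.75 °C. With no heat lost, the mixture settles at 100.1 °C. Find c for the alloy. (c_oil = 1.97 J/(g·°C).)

Heat lost by the alloy = heat gained by the oil:
325.2×c×(218.3 − 100.1) = 277.7×1.97×(100.1 − 28.75)
38439 c = 39033  ⇒  c ≈ 1.015 J/(g·°C)

c ≈ 1.02 J/(g·°C)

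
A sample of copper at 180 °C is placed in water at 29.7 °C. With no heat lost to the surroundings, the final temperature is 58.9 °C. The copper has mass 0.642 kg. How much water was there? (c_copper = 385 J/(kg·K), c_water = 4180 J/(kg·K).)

Taking heat into each body as positive, Σ m c ΔT = 0:
0.642×385×(58.9 − 180) + m×4180×(58.9 − 29.7) = 0
122056 m = 29932
m = 29932/122056 ≈ 0.2452 kg

m ≈ 0.245 kg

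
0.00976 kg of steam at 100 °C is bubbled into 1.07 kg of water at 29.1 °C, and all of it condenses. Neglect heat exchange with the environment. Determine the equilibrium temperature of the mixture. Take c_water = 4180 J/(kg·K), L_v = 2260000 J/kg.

Sum of m c ΔT and latent-heat terms is zero:
condense steam: −0.00976×2260000 = −22058; condensed water 100 °C→T: 40.8(T − 100); water warms: 1.07×4180×(T − 29.1) = 4472.6(T − 29.1)
4513.4 T = 22058 + 4079.7 + 130153 = 156290
T ≈ 34.63 °C — below 100 °C, confirming all the steam condensed.

T_f ≈ 34.6 °C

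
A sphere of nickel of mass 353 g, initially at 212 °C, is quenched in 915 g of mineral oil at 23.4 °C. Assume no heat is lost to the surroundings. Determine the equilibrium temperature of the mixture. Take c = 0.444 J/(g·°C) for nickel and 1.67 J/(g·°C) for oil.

Net heat exchanged in the isolated system is zero:
353×0.444×(T − 212) + 915×1.67×(T − 23.4) = 0
156.73(T − 212) + 1528(T − 23.4) = 0
(156.73 + 1528) T = 156.73×212 + 1528×23.4
T = 68984/1684.8 ≈ 40.95 °C

T_f ≈ 40.9 °C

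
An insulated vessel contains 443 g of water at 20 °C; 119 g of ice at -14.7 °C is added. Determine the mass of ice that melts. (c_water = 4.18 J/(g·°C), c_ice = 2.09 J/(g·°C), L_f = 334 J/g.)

m_melted ≈ 99.9 g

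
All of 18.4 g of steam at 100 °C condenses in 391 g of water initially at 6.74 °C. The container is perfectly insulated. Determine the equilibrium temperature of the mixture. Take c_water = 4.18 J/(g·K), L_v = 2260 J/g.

Net heat exchanged in the isolated system is zero:
latent heat released on condensation: 18.4×2260 = 41584
  condensate cools 100→T: 18.4×4.18×(T − 100) = 76.91(T − 100)
  original water: 1634.4(T − 6.74)
1711.3 T = 41584 + 7691.2 + 11016 = 60291
T ≈ 35.23 °C, under the boiling point, so the assumption holds.

T_f ≈ 35.2 °C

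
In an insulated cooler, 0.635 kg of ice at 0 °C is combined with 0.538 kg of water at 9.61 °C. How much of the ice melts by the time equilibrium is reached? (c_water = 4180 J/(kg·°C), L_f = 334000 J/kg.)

Cooling the water to 0 °C releases 0.538·4180·9.61 = 21611 J.
To melt every bit of ice: 0.635·334000 = 212090 J.
That's not enough to melt it all — equilibrium is at 0 °C with ice remaining.
m_melted·334000 = 21611  ⇒  m_melted ≈ 0.0647 kg.

m_melted ≈ 0.0647 kg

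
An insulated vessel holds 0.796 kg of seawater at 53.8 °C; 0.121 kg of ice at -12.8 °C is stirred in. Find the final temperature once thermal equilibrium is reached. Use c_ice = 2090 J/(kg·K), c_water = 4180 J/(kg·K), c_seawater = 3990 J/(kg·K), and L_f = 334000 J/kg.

Heat gained plus heat lost sum to zero:
warm ice to 0 °C: 0.121×2090×(0 − (-12.8)) = 3237; melt ice: 0.121×334000 = 40414; warm the meltwater: 505.78 T; seawater cools: 0.796×3990×(T − 53.8) = 3176(T − 53.8)
3681.8 T = 170871 − 43651 = 127220
T ≈ 34.55 °C (positive, so assuming full melt was valid).

T_f ≈ 34.6 °C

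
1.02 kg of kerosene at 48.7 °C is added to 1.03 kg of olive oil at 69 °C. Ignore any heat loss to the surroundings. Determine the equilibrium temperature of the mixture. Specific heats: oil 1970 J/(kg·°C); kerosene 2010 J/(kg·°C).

T_f ≈ 58.8 °C

With ΣQ=0 the equilibrium temperature is the m·c-weighted mean:
T_f = (2029.1×69 + 2050.2×48.7) / (2029.1 + 2050.2)
    = 239853 / 4079.3 ≈ 58.80 °C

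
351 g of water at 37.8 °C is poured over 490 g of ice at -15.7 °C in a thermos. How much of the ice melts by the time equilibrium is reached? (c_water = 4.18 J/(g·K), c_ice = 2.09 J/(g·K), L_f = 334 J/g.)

m_melted ≈ 118 g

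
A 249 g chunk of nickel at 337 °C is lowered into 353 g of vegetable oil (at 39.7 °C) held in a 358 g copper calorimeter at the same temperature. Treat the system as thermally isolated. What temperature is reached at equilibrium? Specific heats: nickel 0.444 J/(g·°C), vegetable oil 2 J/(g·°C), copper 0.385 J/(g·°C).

T_f ≈ 74.1 °C

Heat gained plus heat lost sum to zero:
249*0.444*(T − 337) + 353*2*(T − 39.7) + 358*0.385*(T − 39.7) = 0
954.39 T = 70757
T = 70757 / 954.39 = 74.1 °C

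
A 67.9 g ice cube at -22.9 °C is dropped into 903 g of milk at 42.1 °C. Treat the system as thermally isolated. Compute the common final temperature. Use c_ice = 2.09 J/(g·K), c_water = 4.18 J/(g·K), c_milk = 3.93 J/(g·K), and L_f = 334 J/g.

T_f ≈ 32.2 °C

Heat gained plus heat lost sum to zero:
ice -22.9→0 °C: 67.9×2.09×22.9 = 3249.8
  fusion: m_ice L_f = 67.9×334 = 22679
  meltwater 0→T: 67.9×4.18×T = 283.82 T
  milk: 3548.8(T − 42.1)
3832.6 T = 149404 − 25928 = 123476
T ≈ 32.22 °C — above 0 °C, consistent with complete melting.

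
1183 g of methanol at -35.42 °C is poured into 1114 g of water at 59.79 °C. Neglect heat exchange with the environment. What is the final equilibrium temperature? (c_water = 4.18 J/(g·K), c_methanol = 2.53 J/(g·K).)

T_f ≈ 22.5 °C

Set heat shed by the hot body equal to heat absorbed by the cold body:
1114×4.18×(59.79 − T) = 1183×2.53×(T − (-35.42))
4656.5(59.79 − T) = 2993(T − (-35.42))
7649.5 T = 172402  ⇒  T ≈ 22.54 °C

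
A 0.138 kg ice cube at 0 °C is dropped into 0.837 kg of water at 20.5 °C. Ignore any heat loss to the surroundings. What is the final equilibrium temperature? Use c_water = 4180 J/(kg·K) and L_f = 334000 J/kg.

T_f ≈ 6.3 °C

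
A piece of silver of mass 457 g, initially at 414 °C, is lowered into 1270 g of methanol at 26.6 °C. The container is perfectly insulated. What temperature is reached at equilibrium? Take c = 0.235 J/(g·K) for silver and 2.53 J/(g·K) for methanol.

T_f ≈ 39.1 °C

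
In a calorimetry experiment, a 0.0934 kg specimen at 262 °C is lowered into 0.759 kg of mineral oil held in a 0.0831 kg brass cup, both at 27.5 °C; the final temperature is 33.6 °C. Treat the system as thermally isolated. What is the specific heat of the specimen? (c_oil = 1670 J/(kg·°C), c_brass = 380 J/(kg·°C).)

Taking heat into each body as positive, Σ m c ΔT = 0:
0.0934×c×(33.6 − 262) + 0.759×1670×(33.6 − 27.5) + 0.0831×380×(33.6 − 27.5) = 0
-21.33 c = -7924.6
c = -7924.6/-21.33 ≈ 371.5 J/(kg·°C)

c ≈ 371 J/(kg·°C)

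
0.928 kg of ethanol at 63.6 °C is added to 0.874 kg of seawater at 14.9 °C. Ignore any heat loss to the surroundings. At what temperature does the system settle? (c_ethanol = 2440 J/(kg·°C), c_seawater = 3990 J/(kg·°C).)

T_f ≈ 34.1 °C

Heat lost by the ethanol equals heat gained by the seawater:
0.928*2440*(63.6 − T) = 0.874*3990*(T − 14.9)
2264.3(63.6 − T) = 3487.3(T − 14.9)
5751.6 T = 195971  ⇒  T ≈ 34.07 °C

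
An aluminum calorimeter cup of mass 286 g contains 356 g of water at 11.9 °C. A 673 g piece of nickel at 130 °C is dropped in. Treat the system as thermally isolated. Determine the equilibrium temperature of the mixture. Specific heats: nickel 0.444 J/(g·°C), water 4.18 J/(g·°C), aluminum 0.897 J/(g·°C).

T_f ≈ 29.2 °C

Heat gained plus heat lost sum to zero:
673·0.444·(T − 130) + 356·4.18·(T − 11.9) + 286·0.897·(T − 11.9) = 0
2043.4 T = 59607
T = 59607/2043.4 ≈ 29.17 °C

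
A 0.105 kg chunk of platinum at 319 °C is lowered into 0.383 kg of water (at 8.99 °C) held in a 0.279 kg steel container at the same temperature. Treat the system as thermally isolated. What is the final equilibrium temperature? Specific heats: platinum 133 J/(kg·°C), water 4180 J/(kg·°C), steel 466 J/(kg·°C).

T_f ≈ 11.5 °C

Taking heat into each body as positive, Σ m c ΔT = 0:
0.105*133*(T − 319) + 0.383*4180*(T − 8.99) + 0.279*466*(T − 8.99) = 0
13.96(T − 319) + 1600.9(T − 8.99) + 130.01(T − 8.99) = 0
(13.96 + 1600.9 + 130.01) T = 13.96*319 + 1600.9*8.99 + 130.01*8.99
T ≈ 11.47 °C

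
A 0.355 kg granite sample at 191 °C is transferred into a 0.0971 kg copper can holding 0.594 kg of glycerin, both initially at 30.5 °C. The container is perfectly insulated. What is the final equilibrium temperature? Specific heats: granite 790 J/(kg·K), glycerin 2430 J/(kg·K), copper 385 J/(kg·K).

T_f ≈ 56.1 °C

Net heat exchanged in the isolated system is zero:
0.355×790×(T − 191) + 0.594×2430×(T − 30.5) + 0.0971×385×(T − 30.5) = 0
1761.3 T = 98730
T = 98730 / 1761.3 = 56.1 °C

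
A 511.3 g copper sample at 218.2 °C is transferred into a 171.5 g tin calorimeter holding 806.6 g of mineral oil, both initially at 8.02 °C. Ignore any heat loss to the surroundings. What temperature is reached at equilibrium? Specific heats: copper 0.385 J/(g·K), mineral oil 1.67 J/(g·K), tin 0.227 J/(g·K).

Energy conservation, ΣQ = 0:
511.3×0.385×(T − 218.2) + 806.6×1.67×(T − 8.02) + 171.5×0.227×(T − 8.02) = 0
(196.85 + 1347 + 38.93) T = 196.85×218.2 + 1347×8.02 + 38.93×8.02
T = 54068/1582.8 ≈ 34.16 °C

T_f ≈ 34.2 °C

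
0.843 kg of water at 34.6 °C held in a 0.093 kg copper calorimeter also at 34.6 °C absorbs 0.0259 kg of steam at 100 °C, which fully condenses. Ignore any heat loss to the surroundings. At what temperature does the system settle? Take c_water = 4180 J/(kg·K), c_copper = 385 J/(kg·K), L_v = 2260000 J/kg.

T_f ≈ 52.5 °C

Taking heat into each body as positive, Σ m c ΔT = 0:
latent heat released on condensation: 0.0259·2260000 = 58534
  condensed water 100 °C→T: 108.26(T − 100)
  original water: 3523.7(T − 34.6)
  cup: 35.8(T − 34.6)
3667.8 T = 58534 + 10826 + 123160 = 192520
T ≈ 52.49 °C (< 100 °C, so full condensation is consistent).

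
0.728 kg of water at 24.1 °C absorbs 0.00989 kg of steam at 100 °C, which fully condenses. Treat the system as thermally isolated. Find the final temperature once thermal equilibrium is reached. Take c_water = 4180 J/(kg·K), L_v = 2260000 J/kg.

T_f ≈ 32.4 °C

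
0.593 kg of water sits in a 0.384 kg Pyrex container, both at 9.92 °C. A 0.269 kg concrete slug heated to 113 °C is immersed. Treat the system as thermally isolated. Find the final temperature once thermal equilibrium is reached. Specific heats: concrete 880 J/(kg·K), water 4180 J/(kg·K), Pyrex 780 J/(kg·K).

T_f ≈ 18.0 °C

Conservation of energy gives ΣQ = 0:
0.269*880*(T − 113) + 0.593*4180*(T − 9.92) + 0.384*780*(T − 9.92) = 0
236.72(T − 113) + 2478.7(T − 9.92) + 299.52(T − 9.92) = 0
(236.72 + 2478.7 + 299.52) T = 236.72*113 + 2478.7*9.92 + 299.52*9.92
T = 54310 / 3015 = 18 °C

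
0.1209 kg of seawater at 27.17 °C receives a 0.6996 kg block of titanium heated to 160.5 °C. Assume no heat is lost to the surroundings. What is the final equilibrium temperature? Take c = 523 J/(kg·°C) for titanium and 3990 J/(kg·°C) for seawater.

With ΣQ=0 the equilibrium temperature is the m·c-weighted mean:
T_f = (365.89×160.5 + 482.39×27.17) / (365.89 + 482.39)
    = 71832 / 848.28 ≈ 84.68 °C

T_f ≈ 84.7 °C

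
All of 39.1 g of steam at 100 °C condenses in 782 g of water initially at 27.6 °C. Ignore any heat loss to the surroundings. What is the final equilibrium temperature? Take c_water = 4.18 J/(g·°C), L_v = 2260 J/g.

T_f ≈ 56.8 °C

Energy conservation, ΣQ = 0:
condense steam: −39.1·2260 = −88366
  condensate cools 100→T: 39.1·4.18·(T − 100) = 163.44(T − 100)
  water warms: 782·4.18·(T − 27.6) = 3268.8(T − 27.6)
3432.2 T = 88366 + 16344 + 90218 = 194928
T ≈ 56.79 °C (< 100 °C, so full condensation is consistent).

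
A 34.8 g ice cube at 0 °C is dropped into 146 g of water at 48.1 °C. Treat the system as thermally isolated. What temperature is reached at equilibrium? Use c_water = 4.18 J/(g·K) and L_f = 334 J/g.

T_f ≈ 23.5 °C

Energy balance with sensible and latent terms:
fusion: m_ice L_f = 34.8×334 = 11623; warm the meltwater: 145.46 T; water cools: 146×4.18×(T − 48.1) = 610.28(T − 48.1)
755.74 T = 29354 − 11623 = 17731
T ≈ 23.46 °C (positive, so assuming full melt was valid).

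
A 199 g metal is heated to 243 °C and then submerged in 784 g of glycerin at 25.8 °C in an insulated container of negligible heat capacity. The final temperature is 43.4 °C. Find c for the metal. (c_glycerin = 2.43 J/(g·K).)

c ≈ 0.844 J/(g·K)

m_s c (T_s − T_f) = m_glycerin c_glycerin (T_f − T_0):
199·c·(243 − 43.4) = 784·2.43·(43.4 − 25.8)
39720 c = 33530  ⇒  c ≈ 0.8442 J/(g·K)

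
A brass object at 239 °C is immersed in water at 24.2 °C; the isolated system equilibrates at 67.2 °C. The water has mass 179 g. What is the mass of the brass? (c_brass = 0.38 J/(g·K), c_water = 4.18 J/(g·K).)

|Q_brass| = |Q_water|:
m·0.38·(239 − 67.2) = 179·4.18·(67.2 − 24.2)
65.28 m = 32173  ⇒  m ≈ 492.8 g

m ≈ 493 g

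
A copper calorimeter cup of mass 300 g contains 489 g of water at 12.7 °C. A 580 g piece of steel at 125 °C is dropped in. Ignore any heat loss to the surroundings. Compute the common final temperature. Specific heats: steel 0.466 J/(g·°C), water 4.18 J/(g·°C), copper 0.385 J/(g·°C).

T_f ≈ 25.2 °C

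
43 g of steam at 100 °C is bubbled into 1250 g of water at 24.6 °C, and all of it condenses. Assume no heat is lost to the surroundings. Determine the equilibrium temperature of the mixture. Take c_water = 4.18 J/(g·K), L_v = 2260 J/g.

T_f ≈ 45.1 °C

Let T be the final temperature. ΣQ_i = 0:
steam→water at 100 °C releases m L_v = 43·2260 = 97180; condensed water 100 °C→T: 179.74(T − 100); original water: 5225(T − 24.6)
5404.7 T = 97180 + 17974 + 128535 = 243689
T ≈ 45.09 °C, under the boiling point, so the assumption holds.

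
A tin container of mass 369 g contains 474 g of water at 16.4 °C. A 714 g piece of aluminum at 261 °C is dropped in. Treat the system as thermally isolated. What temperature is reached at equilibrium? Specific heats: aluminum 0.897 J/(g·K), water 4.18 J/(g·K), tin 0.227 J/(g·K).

T_f ≈ 74.3 °C

Let T be the final temperature. ΣQ_i = 0:
714×0.897×(T − 261) + 474×4.18×(T − 16.4) + 369×0.227×(T − 16.4) = 0
2705.5 T = 201027
T ≈ 74.30 °C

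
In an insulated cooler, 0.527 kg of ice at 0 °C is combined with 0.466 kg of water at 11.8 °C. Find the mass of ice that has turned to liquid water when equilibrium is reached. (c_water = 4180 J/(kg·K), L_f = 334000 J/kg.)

Water can give up m c ΔT = 0.466×4180×11.8 = 22985 J before reaching 0 °C.
Fully melting the ice requires m_ice L_f = 0.527×334000 = 176018 J.
Since 22985 < 176018 J, not all the ice melts; equilibrium is at 0 °C.
m_melt = 22985 / L_f = 0.06882 kg.

m_melted ≈ 0.0688 kg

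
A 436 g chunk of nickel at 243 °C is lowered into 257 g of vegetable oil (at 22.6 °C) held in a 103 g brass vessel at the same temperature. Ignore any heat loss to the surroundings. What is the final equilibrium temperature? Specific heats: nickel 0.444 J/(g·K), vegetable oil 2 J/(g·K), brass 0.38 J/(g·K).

T_f ≈ 79.7 °C

Let T be the final temperature. ΣQ_i = 0:
436·0.444·(T − 243) + 257·2·(T − 22.6) + 103·0.38·(T − 22.6) = 0
193.58(T − 243) + 514(T − 22.6) + 39.14(T − 22.6) = 0
(193.58 + 514 + 39.14) T = 193.58·243 + 514·22.6 + 39.14·22.6
T = 59542/746.72 ≈ 79.74 °C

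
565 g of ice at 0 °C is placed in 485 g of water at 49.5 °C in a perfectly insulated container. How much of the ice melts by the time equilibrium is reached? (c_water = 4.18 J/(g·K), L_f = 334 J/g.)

Cooling the water to 0 °C releases 485×4.18×49.5 = 100351 J.
Melting all 565 g of ice would need 565×334 = 188710 J.
100351 J < 188710 J, so only part of the ice melts and the system sits at 0 °C.
m_melt = 100351 / L_f = 300.5 g.

m_melted ≈ 300 g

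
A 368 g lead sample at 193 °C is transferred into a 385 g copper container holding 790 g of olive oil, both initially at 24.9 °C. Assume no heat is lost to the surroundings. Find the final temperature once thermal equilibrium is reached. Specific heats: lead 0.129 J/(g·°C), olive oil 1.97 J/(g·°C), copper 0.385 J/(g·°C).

T_f ≈ 29.5 °C

Setting the total heat transfer to zero:
368·0.129·(T − 193) + 790·1.97·(T − 24.9) + 385·0.385·(T − 24.9) = 0
47.47(T − 193) + 1556.3(T − 24.9) + 148.22(T − 24.9) = 0
(47.47 + 1556.3 + 148.22) T = 47.47·193 + 1556.3·24.9 + 148.22·24.9
T = 51605 / 1752 = 29.5 °C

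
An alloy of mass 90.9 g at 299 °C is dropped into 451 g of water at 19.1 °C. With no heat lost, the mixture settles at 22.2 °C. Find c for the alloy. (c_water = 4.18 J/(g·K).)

c ≈ 0.232 J/(g·K)

Heat lost by the alloy = heat gained by the water:
90.9×c×(299 − 22.2) = 451×4.18×(22.2 − 19.1)
25161 c = 5844.1  ⇒  c ≈ 0.2323 J/(g·K)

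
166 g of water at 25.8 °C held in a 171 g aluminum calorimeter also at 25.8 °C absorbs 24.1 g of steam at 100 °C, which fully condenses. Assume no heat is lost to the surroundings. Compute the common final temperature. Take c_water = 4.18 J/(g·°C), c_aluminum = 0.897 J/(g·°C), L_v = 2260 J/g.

Heat gained plus heat lost sum to zero:
latent heat released on condensation: 24.1·2260 = 54466; condensed water 100 °C→T: 100.74(T − 100); original water: 693.88(T − 25.8); cup: 153.39(T − 25.8)
948 T = 54466 + 10074 + 21859 = 86399
T ≈ 91.14 °C — below 100 °C, confirming all the steam condensed.

T_f ≈ 91.1 °C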